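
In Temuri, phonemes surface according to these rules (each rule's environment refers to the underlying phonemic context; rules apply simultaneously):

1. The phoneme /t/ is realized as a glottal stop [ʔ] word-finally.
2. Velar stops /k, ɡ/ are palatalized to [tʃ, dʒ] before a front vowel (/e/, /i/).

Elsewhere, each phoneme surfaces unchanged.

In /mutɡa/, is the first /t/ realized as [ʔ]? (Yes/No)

No

/t/ — between /u/ and /ɡ/; rule 1 does not apply here → [t].
The actual realization is [t], not [ʔ].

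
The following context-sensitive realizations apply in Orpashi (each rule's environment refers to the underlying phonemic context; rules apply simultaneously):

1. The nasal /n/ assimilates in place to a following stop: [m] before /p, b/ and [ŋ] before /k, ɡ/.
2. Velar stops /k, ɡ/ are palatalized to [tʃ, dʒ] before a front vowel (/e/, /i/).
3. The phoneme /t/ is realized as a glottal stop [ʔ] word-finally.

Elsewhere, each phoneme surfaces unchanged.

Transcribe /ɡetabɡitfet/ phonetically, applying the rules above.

/ɡ/ meets the environment for rule 2 (before a front vowel) → [dʒ].
/e/ — not in any rule's target class → [e].
/t/ (between /e/ and /a/): rule 3 targets it, but not word-finally → unchanged [t].
/a/ (between /t/ and /b/) is unaffected → [a].
/b/ (between /a/ and /ɡ/) is unaffected → [b].
/ɡ/ — between /b/ and /i/, before a front vowel — surfaces as [dʒ] (rule 2).
/i/ (between /ɡ/ and /t/) is unaffected → [i].
/t/ (between /i/ and /f/) is in the target of rule 3 but the environment (word-finally) is not met → [t].
/f/ — not in any rule's target class → [f].
/e/ — not in any rule's target class → [e].
/t/ (word-final) occurs word-finally → [ʔ] by rule 3.

[dʒetabdʒitfeʔ]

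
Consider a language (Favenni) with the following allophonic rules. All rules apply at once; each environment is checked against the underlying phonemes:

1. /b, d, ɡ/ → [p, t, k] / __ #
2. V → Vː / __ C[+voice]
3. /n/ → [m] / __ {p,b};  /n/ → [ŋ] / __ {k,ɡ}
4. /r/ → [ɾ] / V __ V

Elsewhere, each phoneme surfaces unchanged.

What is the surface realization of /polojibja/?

[poːloːjiːbja]

/p/ — not in any rule's target class → [p].
Rule 2 applies to /o/ (between /p/ and /l/: before a voiced consonant) → [oː].
/l/ (between /o/ and /o/): no rule targets it → [l].
/o/ meets the environment for rule 2 (before a voiced consonant) → [oː].
/j/ (between /o/ and /i/): no rule targets it → [j].
/i/ meets the environment for rule 2 (before a voiced consonant) → [iː].
/b/ (between /i/ and /j/) is in the target of rule 1 but the environment (word-finally) is not met → [b].
/j/ — not in any rule's target class → [j].
/a/ (word-final) is in the target of rule 2 but the environment (before a voiced consonant) is not met → [a].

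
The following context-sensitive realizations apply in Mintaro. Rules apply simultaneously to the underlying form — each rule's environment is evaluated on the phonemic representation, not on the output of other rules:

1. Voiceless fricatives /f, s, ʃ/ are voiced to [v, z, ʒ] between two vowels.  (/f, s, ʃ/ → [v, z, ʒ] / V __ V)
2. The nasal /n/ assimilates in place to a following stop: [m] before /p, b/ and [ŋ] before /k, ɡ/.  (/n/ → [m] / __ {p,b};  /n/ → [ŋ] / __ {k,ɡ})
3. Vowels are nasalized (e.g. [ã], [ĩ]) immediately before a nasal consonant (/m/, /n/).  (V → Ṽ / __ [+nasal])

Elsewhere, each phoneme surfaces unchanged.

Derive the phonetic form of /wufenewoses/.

[wuvẽnewozes]

/w/ — not in any rule's target class → [w].
/u/ (between /w/ and /f/): rule 3 targets it, but not before a nasal consonant → unchanged [u].
/f/ (between /u/ and /e/): between two vowels, so rule 1 applies → [v].
/e/ meets the environment for rule 3 (before a nasal consonant) → [ẽ].
/n/ (between /e/ and /e/): rule 2 targets it, but not before a labial or velar stop → unchanged [n].
/e/ — between /n/ and /w/; rule 3 does not apply here → [e].
/w/ (between /e/ and /o/): no rule targets it → [w].
/o/ (between /w/ and /s/) is in the target of rule 3 but the environment (before a nasal consonant) is not met → [o].
/s/ meets the environment for rule 1 (between two vowels) → [z].
/e/ (between /s/ and /s/) is in the target of rule 3 but the environment (before a nasal consonant) is not met → [e].
/s/ (word-final) is in the target of rule 1 but the environment (between two vowels) is not met → [s].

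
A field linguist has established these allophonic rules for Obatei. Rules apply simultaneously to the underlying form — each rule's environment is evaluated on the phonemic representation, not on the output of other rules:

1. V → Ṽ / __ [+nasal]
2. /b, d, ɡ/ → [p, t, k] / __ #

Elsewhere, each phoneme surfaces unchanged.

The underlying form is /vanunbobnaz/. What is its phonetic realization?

/v/ — not in any rule's target class → [v].
Rule 1 applies to /a/ (between /v/ and /n/: before a nasal consonant) → [ã].
/n/ — not in any rule's target class → [n].
/u/ (between /n/ and /n/): before a nasal consonant, so rule 1 applies → [ũ].
/n/ — not in any rule's target class → [n].
/b/ (between /n/ and /o/): rule 2 targets it, but not word-finally → unchanged [b].
/o/ (between /b/ and /b/): rule 1 targets it, but not before a nasal consonant → unchanged [o].
/b/ — between /o/ and /n/; rule 2 does not apply here → [b].
/n/ (between /b/ and /a/): no rule targets it → [n].
/a/ — between /n/ and /z/; rule 1 does not apply here → [a].
/z/ — not in any rule's target class → [z].

[vãnũnbobnaz]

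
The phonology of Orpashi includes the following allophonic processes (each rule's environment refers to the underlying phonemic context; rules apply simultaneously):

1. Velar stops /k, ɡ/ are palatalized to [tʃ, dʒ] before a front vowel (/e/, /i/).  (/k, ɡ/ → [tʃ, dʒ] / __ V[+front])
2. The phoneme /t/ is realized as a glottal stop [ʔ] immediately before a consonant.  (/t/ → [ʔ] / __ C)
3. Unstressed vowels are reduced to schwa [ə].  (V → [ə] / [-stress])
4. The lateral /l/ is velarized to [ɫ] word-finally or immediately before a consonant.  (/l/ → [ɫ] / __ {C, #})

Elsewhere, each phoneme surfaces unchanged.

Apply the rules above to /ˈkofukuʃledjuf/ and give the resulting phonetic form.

[ˈkofəkəʃlədjəf]

/k/ (word-initial) fails the environment for rule 1, so it stays [k].
/o/ (between /k/ and /f/): rule 3 targets it, but not in an unstressed syllable → unchanged [o].
Rule 3 applies to /u/ (between /f/ and /k/: in an unstressed syllable) → [ə].
/k/ (between /u/ and /u/): rule 1 targets it, but not before a front vowel → unchanged [k].
Rule 3 applies to /u/ (between /k/ and /ʃ/: in an unstressed syllable) → [ə].
/l/ — between /ʃ/ and /e/; rule 4 does not apply here → [l].
/e/ (between /l/ and /d/): in an unstressed syllable, so rule 3 applies → [ə].
/u/ — between /j/ and /f/, in an unstressed syllable — surfaces as [ə] (rule 3).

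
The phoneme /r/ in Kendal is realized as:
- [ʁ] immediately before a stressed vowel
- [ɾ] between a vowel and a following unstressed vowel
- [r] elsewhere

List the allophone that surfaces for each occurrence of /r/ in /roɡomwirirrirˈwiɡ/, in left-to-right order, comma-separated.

[r], [ɾ], [r], [r], [r]

Occurrence 1 (position 1): no conditioning environment matches → elsewhere allophone [r].
Occurrence 2 (position 8): between a vowel and a following unstressed vowel → [ɾ].
Occurrence 3 (position 10): no conditioning environment matches → elsewhere allophone [r].
Occurrence 4 (position 11): no conditioning environment matches → elsewhere allophone [r].
Occurrence 5 (position 13): no conditioning environment matches → elsewhere allophone [r].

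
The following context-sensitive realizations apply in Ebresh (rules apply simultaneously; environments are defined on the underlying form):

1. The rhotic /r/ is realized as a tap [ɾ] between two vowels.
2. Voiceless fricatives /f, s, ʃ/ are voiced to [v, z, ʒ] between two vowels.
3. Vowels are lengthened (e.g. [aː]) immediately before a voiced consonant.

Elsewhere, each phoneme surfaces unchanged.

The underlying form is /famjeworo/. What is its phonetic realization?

[faːmjeːwoːɾo]

/f/ (word-initial): rule 2 targets it, but not between two vowels → unchanged [f].
/a/ (between /f/ and /m/): before a voiced consonant, so rule 3 applies → [aː].
/m/ (between /a/ and /j/): no rule targets it → [m].
/j/ — not in any rule's target class → [j].
/e/ meets the environment for rule 3 (before a voiced consonant) → [eː].
/w/ (between /e/ and /o/) is unaffected → [w].
/o/ meets the environment for rule 3 (before a voiced consonant) → [oː].
/r/ (between /o/ and /o/) occurs between two vowels → [ɾ] by rule 1.
/o/ — word-final; rule 3 does not apply here → [o].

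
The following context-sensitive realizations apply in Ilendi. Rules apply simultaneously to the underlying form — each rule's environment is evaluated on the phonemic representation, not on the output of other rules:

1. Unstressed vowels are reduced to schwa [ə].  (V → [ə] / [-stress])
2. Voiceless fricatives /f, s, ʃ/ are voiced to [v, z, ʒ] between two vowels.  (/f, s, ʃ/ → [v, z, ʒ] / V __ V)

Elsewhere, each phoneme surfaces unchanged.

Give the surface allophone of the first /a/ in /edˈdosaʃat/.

/a/ — between /s/ and /ʃ/, in an unstressed syllable — surfaces as [ə] (rule 1).

[ə]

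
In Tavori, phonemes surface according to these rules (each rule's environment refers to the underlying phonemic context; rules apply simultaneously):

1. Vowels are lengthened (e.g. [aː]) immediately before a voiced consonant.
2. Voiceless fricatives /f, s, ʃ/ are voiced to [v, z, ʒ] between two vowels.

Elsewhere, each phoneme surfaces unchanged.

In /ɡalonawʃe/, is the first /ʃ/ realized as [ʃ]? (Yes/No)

Yes

/ʃ/ (between /w/ and /e/): rule 2 targets it, but not between two vowels → unchanged [ʃ].
The actual realization is [ʃ], which matches [ʃ].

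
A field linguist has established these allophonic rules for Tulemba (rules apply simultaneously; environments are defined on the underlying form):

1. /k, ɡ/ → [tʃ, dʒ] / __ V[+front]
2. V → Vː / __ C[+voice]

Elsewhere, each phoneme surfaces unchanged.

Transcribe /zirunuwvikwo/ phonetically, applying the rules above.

/i/ (between /z/ and /r/) occurs before a voiced consonant → [iː] by rule 2.
/u/ — between /r/ and /n/, before a voiced consonant — surfaces as [uː] (rule 2).
/u/ (between /n/ and /w/): before a voiced consonant, so rule 2 applies → [uː].
/i/ (between /v/ and /k/): rule 2 targets it, but not before a voiced consonant → unchanged [i].
/k/ — between /i/ and /w/; rule 1 does not apply here → [k].
/o/ (word-final) fails the environment for rule 2, so it stays [o].

[ziːruːnuːwvikwo]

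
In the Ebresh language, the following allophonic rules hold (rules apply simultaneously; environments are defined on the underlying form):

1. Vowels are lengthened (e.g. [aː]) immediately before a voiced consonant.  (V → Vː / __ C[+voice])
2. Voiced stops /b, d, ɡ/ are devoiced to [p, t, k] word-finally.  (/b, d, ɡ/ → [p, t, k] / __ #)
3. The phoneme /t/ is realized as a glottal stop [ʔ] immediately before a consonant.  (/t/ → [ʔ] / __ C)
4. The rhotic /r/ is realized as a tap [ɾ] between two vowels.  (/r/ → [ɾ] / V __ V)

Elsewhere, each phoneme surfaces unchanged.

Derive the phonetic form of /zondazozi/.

/z/ (word-initial): no rule targets it → [z].
/o/ meets the environment for rule 1 (before a voiced consonant) → [oː].
/n/ (between /o/ and /d/): no rule targets it → [n].
/d/ (between /n/ and /a/): rule 2 targets it, but not word-finally → unchanged [d].
/a/ meets the environment for rule 1 (before a voiced consonant) → [aː].
/z/ (between /a/ and /o/) is unaffected → [z].
/o/ — between /z/ and /z/, before a voiced consonant — surfaces as [oː] (rule 1).
/z/ — not in any rule's target class → [z].
/i/ (word-final) is in the target of rule 1 but the environment (before a voiced consonant) is not met → [i].

[zoːndaːzoːzi]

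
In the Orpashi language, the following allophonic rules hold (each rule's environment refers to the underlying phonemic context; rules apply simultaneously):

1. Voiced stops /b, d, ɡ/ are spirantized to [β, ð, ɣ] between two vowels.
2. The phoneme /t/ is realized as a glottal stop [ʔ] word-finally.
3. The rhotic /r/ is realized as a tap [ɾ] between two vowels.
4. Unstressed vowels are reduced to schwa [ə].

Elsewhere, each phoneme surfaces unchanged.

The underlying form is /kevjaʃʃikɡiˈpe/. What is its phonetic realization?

/k/ (word-initial): no rule targets it → [k].
/e/ (between /k/ and /v/): in an unstressed syllable, so rule 4 applies → [ə].
/v/ (between /e/ and /j/) is unaffected → [v].
/j/ — not in any rule's target class → [j].
/a/ (between /j/ and /ʃ/) occurs in an unstressed syllable → [ə] by rule 4.
/ʃ/ stays [ʃ].
/ʃ/ (between /ʃ/ and /i/): no rule targets it → [ʃ].
/i/ (between /ʃ/ and /k/) occurs in an unstressed syllable → [ə] by rule 4.
/k/ stays [k].
/ɡ/ — between /k/ and /i/; rule 1 does not apply here → [ɡ].
/i/ meets the environment for rule 4 (in an unstressed syllable) → [ə].
/p/ stays [p].
/e/ (word-final) fails the environment for rule 4, so it stays [e].

[kəvjəʃʃəkɡəˈpe]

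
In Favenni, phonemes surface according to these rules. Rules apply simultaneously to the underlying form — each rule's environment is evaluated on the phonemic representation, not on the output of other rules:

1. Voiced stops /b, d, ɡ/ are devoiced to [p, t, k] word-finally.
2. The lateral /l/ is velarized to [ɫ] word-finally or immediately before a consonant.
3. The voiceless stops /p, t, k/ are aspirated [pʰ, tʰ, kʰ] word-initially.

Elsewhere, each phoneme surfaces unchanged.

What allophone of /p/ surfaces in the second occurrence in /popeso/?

[p]

/p/ (between /o/ and /e/): rule 3 targets it, but not word-initially → unchanged [p].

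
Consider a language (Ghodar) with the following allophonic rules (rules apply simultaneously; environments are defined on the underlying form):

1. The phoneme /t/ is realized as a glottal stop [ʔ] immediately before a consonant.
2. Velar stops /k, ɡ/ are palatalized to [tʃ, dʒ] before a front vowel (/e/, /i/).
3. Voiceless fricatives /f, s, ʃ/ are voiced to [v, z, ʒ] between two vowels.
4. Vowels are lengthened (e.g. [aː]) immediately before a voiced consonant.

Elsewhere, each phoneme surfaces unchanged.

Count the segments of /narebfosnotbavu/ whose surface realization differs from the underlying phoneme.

Segments that undergo a rule: /a/ → [aː] (rule 4); /e/ → [eː] (rule 4); /t/ → [ʔ] (rule 1); /a/ → [aː] (rule 4).
All other segments surface unchanged.

4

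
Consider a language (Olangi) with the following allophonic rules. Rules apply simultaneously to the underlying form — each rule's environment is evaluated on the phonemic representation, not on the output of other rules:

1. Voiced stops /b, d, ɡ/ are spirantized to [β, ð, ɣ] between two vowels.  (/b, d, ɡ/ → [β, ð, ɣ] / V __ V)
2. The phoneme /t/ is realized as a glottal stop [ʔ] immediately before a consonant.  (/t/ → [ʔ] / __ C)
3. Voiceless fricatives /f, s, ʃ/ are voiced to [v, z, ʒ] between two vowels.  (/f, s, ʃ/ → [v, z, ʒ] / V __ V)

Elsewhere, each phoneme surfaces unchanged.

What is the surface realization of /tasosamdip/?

/t/ — word-initial; rule 2 does not apply here → [t].
/a/ stays [a].
/s/ meets the environment for rule 3 (between two vowels) → [z].
/o/ stays [o].
/s/ meets the environment for rule 3 (between two vowels) → [z].
/a/ (between /s/ and /m/): no rule targets it → [a].
/m/ (between /a/ and /d/) is unaffected → [m].
/d/ (between /m/ and /i/): rule 1 targets it, but not between two vowels → unchanged [d].
/i/ stays [i].
/p/ (word-final): no rule targets it → [p].

[tazozamdip]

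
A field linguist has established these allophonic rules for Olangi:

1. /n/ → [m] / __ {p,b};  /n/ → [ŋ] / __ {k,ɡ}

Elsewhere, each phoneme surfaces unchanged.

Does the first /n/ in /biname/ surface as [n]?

Yes

/n/ — between /i/ and /a/; rule 1 does not apply here → [n].
The actual realization is [n], which matches [n].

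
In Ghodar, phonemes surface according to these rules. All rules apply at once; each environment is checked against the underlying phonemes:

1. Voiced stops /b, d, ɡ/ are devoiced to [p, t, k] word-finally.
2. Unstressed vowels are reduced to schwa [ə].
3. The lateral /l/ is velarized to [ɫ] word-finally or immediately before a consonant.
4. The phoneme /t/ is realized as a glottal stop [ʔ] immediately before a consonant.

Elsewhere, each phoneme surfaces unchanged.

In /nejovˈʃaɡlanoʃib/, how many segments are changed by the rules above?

Segments that undergo a rule: /e/ → [ə] (rule 2); /o/ → [ə] (rule 2); /a/ → [ə] (rule 2); /o/ → [ə] (rule 2); /i/ → [ə] (rule 2); /b/ → [p] (rule 1).
All other segments surface unchanged.

6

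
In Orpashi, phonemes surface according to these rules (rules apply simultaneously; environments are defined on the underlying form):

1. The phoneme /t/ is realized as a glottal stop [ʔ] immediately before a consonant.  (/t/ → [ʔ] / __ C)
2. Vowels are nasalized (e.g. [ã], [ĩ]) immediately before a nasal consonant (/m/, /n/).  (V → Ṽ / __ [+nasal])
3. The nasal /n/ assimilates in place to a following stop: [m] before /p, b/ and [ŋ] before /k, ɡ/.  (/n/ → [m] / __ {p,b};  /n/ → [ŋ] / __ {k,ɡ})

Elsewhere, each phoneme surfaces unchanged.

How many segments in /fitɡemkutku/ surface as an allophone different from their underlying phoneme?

Segments that undergo a rule: /t/ → [ʔ] (rule 1); /e/ → [ẽ] (rule 2); /t/ → [ʔ] (rule 1).
All other segments surface unchanged.

3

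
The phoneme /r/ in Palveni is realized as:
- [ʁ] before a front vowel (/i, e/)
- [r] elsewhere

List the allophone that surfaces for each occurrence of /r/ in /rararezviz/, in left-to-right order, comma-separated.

[r], [r], [ʁ]

Occurrence 1 (position 1): no conditioning environment matches → elsewhere allophone [r].
Occurrence 2 (position 3): no conditioning environment matches → elsewhere allophone [r].
Occurrence 3 (position 5): before a front vowel (/i, e/) → [ʁ].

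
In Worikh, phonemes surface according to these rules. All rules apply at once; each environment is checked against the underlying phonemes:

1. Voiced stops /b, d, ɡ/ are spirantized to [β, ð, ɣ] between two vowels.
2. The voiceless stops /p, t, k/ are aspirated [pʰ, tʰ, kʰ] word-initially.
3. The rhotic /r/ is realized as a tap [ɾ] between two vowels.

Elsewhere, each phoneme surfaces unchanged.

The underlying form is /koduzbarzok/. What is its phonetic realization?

[kʰoðuzbarzok]

/k/ (word-initial) occurs word-initially → [kʰ] by rule 2.
/o/ (between /k/ and /d/): no rule targets it → [o].
/d/ (between /o/ and /u/) occurs between two vowels → [ð] by rule 1.
/u/ (between /d/ and /z/) is unaffected → [u].
/z/ stays [z].
/b/ (between /z/ and /a/) fails the environment for rule 1, so it stays [b].
/a/ — not in any rule's target class → [a].
/r/ (between /a/ and /z/): rule 3 targets it, but not between two vowels → unchanged [r].
/z/ (between /r/ and /o/) is unaffected → [z].
/o/ (between /z/ and /k/): no rule targets it → [o].
/k/ — word-final; rule 2 does not apply here → [k].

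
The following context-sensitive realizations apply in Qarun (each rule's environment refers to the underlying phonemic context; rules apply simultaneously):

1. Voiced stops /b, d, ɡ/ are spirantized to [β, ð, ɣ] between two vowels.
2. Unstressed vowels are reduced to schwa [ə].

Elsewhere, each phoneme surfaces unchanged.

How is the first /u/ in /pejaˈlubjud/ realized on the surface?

/u/ — between /l/ and /b/; rule 2 does not apply here → [u].

[u]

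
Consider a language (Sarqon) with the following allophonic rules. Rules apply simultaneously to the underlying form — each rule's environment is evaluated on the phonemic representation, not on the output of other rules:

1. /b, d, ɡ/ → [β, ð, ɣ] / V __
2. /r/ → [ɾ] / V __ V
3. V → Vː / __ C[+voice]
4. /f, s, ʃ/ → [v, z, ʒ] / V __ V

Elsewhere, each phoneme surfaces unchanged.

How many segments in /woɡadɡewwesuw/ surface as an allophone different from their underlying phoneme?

7

Segments that undergo a rule: /o/ → [oː] (rule 3); /ɡ/ → [ɣ] (rule 1); /a/ → [aː] (rule 3); /d/ → [ð] (rule 1); /e/ → [eː] (rule 3); /s/ → [z] (rule 4); /u/ → [uː] (rule 3).
All other segments surface unchanged.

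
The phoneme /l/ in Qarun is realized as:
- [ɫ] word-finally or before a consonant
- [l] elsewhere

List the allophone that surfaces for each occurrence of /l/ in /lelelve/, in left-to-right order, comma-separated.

Occurrence 1 (position 1): no conditioning environment matches → elsewhere allophone [l].
Occurrence 2 (position 3): no conditioning environment matches → elsewhere allophone [l].
Occurrence 3 (position 5): word-finally or before a consonant → [ɫ].

[l], [l], [ɫ]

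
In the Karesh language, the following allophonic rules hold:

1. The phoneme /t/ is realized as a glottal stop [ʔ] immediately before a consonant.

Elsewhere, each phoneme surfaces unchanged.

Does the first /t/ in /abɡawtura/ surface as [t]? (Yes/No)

/t/ (between /w/ and /u/) is in the target of rule 1 but the environment (immediately before a consonant) is not met → [t].
The actual realization is [t], which matches [t].

Yes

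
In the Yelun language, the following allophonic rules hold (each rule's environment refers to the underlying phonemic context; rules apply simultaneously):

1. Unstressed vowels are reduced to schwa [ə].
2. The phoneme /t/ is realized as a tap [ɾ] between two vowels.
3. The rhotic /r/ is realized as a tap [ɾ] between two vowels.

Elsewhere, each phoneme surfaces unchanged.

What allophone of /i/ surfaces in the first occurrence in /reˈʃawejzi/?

[ə]

/i/ meets the environment for rule 1 (in an unstressed syllable) → [ə].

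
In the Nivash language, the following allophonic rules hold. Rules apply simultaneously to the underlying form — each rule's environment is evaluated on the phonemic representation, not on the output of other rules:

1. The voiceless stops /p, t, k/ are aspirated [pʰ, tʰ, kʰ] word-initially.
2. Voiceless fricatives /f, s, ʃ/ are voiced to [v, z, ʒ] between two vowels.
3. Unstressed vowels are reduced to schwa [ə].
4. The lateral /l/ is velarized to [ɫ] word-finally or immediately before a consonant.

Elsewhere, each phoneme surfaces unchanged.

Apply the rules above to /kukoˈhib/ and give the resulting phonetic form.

/k/ (word-initial): word-initially, so rule 1 applies → [kʰ].
/u/ (between /k/ and /k/) occurs in an unstressed syllable → [ə] by rule 3.
/k/ (between /u/ and /o/) is in the target of rule 1 but the environment (word-initially) is not met → [k].
/o/ (between /k/ and /h/): in an unstressed syllable, so rule 3 applies → [ə].
/h/ (between /o/ and /i/): no rule targets it → [h].
/i/ (between /h/ and /b/): rule 3 targets it, but not in an unstressed syllable → unchanged [i].
/b/ stays [b].

[kʰəkəˈhib]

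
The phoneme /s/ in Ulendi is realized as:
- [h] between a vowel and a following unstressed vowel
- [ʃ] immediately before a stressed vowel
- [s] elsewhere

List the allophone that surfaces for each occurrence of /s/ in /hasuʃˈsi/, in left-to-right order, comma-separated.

Occurrence 1 (position 3): between a vowel and a following unstressed vowel → [h].
Occurrence 2 (position 6): immediately before a stressed vowel → [ʃ].

[h], [ʃ]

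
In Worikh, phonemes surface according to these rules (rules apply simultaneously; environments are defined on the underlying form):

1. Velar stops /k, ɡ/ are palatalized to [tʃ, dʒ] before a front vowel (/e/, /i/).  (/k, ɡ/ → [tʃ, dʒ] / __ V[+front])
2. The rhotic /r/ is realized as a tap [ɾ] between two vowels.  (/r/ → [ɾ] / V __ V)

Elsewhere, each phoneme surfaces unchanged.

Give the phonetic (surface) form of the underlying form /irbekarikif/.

[irbekaɾitʃif]

/r/ (between /i/ and /b/) is in the target of rule 2 but the environment (between two vowels) is not met → [r].
/k/ (between /e/ and /a/): rule 1 targets it, but not before a front vowel → unchanged [k].
/r/ — between /a/ and /i/, between two vowels — surfaces as [ɾ] (rule 2).
/k/ (between /i/ and /i/) occurs before a front vowel → [tʃ] by rule 1.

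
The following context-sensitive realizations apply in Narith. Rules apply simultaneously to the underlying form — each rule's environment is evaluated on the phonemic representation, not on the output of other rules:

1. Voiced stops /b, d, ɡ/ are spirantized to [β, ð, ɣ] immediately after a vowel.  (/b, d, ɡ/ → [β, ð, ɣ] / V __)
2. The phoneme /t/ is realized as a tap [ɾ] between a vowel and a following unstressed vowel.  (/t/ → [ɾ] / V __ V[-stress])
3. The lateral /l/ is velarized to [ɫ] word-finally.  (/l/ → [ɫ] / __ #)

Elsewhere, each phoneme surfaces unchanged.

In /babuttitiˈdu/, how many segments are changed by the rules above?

Segments that undergo a rule: /b/ → [β] (rule 1); /t/ → [ɾ] (rule 2); /d/ → [ð] (rule 1).
All other segments surface unchanged.

3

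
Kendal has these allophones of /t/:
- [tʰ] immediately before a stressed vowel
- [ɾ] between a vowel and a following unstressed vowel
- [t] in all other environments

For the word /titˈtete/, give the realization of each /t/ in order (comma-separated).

[t], [t], [tʰ], [ɾ]

Occurrence 1 (position 1): no conditioning environment matches → elsewhere allophone [t].
Occurrence 2 (position 3): no conditioning environment matches → elsewhere allophone [t].
Occurrence 3 (position 4): immediately before a stressed vowel → [tʰ].
Occurrence 4 (position 6): between a vowel and an unstressed vowel → [ɾ].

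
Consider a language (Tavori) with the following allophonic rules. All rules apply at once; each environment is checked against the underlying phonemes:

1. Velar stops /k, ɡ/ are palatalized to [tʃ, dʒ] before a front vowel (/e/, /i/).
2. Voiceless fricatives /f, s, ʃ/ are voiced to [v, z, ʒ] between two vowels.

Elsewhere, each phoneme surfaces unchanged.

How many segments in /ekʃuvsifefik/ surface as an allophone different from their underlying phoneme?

Segments that undergo a rule: /f/ → [v] (rule 2); /f/ → [v] (rule 2).
All other segments surface unchanged.

2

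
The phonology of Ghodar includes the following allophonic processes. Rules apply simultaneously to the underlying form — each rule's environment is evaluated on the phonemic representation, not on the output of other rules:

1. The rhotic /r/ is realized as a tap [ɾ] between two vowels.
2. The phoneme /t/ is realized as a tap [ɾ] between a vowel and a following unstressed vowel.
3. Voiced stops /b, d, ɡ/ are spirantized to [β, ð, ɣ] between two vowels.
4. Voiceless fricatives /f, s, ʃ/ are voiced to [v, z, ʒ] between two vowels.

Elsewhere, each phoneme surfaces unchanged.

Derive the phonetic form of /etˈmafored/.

[etˈmavoɾed]

/e/ stays [e].
/t/ — between /e/ and /m/; rule 2 does not apply here → [t].
/m/ stays [m].
/a/ (between /m/ and /f/): no rule targets it → [a].
/f/ meets the environment for rule 4 (between two vowels) → [v].
/o/ stays [o].
/r/ (between /o/ and /e/): between two vowels, so rule 1 applies → [ɾ].
/e/ (between /r/ and /d/) is unaffected → [e].
/d/ (word-final) fails the environment for rule 3, so it stays [d].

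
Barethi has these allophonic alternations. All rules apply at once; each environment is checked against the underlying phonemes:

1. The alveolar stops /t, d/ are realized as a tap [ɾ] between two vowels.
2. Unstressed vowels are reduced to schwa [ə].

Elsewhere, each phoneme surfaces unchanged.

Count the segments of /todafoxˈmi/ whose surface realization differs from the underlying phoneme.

4

Segments that undergo a rule: /o/ → [ə] (rule 2); /d/ → [ɾ] (rule 1); /a/ → [ə] (rule 2); /o/ → [ə] (rule 2).
All other segments surface unchanged.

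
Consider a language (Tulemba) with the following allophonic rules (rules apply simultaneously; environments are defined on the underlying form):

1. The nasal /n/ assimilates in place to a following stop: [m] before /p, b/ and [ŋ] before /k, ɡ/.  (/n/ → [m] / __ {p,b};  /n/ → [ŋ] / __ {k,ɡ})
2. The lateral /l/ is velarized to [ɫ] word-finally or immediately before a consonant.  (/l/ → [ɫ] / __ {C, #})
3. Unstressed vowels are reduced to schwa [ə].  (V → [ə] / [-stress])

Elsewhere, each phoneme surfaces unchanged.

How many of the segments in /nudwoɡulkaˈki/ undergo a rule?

5

Segments that undergo a rule: /u/ → [ə] (rule 3); /o/ → [ə] (rule 3); /u/ → [ə] (rule 3); /l/ → [ɫ] (rule 2); /a/ → [ə] (rule 3).
All other segments surface unchanged.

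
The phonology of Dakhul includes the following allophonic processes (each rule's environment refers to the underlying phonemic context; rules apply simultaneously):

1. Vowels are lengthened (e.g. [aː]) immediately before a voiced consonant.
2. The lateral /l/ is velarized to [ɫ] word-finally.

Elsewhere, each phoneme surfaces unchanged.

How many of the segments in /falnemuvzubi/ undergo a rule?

4

Segments that undergo a rule: /a/ → [aː] (rule 1); /e/ → [eː] (rule 1); /u/ → [uː] (rule 1); /u/ → [uː] (rule 1).
All other segments surface unchanged.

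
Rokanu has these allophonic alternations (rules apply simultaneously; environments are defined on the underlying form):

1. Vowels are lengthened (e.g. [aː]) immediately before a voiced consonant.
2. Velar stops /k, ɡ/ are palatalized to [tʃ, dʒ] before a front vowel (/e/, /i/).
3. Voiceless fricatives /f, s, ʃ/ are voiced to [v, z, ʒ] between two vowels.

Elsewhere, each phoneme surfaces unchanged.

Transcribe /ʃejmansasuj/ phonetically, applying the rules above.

[ʃeːjmaːnsazuːj]

/ʃ/ (word-initial): rule 3 targets it, but not between two vowels → unchanged [ʃ].
/e/ (between /ʃ/ and /j/): before a voiced consonant, so rule 1 applies → [eː].
/j/ (between /e/ and /m/): no rule targets it → [j].
/m/ stays [m].
/a/ (between /m/ and /n/): before a voiced consonant, so rule 1 applies → [aː].
/n/ stays [n].
/s/ (between /n/ and /a/) fails the environment for rule 3, so it stays [s].
/a/ (between /s/ and /s/) fails the environment for rule 1, so it stays [a].
/s/ — between /a/ and /u/, between two vowels — surfaces as [z] (rule 3).
Rule 1 applies to /u/ (between /s/ and /j/: before a voiced consonant) → [uː].
/j/ stays [j].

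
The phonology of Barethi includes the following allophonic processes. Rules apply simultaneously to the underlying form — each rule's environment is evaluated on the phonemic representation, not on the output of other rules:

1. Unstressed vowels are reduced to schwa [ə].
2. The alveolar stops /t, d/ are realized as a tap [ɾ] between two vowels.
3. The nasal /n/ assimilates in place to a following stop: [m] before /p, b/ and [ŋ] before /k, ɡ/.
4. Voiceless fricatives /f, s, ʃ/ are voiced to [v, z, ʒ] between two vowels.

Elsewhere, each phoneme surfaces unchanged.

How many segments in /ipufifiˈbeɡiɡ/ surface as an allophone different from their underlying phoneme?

7

Segments that undergo a rule: /i/ → [ə] (rule 1); /u/ → [ə] (rule 1); /f/ → [v] (rule 4); /i/ → [ə] (rule 1); /f/ → [v] (rule 4); /i/ → [ə] (rule 1); /i/ → [ə] (rule 1).
All other segments surface unchanged.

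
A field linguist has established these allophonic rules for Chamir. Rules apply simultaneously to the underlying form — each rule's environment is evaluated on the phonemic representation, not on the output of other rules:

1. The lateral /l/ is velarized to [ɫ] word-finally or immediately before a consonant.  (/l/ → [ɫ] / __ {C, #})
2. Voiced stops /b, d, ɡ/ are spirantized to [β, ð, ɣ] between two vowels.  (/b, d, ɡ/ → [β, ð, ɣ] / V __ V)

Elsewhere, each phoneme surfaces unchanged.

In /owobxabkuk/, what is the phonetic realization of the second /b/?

/b/ (between /a/ and /k/): rule 2 targets it, but not between two vowels → unchanged [b].

[b]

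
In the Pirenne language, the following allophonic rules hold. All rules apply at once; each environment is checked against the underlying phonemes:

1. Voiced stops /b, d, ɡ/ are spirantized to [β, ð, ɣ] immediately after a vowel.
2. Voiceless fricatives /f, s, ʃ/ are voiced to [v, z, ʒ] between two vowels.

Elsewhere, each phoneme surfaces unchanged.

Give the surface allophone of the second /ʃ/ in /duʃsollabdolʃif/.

/ʃ/ (between /l/ and /i/): rule 2 targets it, but not between two vowels → unchanged [ʃ].

[ʃ]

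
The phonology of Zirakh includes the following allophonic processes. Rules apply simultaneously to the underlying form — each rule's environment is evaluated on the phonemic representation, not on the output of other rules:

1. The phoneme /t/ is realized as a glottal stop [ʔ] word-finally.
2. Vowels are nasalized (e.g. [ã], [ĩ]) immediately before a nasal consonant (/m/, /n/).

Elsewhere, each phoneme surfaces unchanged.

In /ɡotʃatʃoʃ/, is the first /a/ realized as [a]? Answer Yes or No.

/a/ (between /ʃ/ and /t/) fails the environment for rule 2, so it stays [a].
The actual realization is [a], which matches [a].

Yes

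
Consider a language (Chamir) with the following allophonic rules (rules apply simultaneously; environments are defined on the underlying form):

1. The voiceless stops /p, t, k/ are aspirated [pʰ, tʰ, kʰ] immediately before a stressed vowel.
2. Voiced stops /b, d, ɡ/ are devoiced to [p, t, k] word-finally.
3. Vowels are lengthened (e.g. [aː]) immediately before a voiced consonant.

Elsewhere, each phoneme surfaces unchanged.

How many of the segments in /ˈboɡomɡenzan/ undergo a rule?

4

Segments that undergo a rule: /o/ → [oː] (rule 3); /o/ → [oː] (rule 3); /e/ → [eː] (rule 3); /a/ → [aː] (rule 3).
All other segments surface unchanged.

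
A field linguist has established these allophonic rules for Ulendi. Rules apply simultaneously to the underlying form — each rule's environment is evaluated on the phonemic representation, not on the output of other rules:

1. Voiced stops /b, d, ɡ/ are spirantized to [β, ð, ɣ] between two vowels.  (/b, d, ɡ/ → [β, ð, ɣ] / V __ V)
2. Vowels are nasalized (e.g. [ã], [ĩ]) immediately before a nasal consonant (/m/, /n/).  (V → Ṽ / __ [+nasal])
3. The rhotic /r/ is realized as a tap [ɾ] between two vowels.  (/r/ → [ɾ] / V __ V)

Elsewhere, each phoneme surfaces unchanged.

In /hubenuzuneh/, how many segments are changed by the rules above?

3

Segments that undergo a rule: /b/ → [β] (rule 1); /e/ → [ẽ] (rule 2); /u/ → [ũ] (rule 2).
All other segments surface unchanged.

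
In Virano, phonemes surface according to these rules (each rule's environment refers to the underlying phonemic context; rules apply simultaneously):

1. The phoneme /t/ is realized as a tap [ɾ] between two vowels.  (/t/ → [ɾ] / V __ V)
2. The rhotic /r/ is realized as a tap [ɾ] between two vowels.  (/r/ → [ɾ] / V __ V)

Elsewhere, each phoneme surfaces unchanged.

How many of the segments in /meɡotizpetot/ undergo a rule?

Segments that undergo a rule: /t/ → [ɾ] (rule 1); /t/ → [ɾ] (rule 1).
All other segments surface unchanged.

2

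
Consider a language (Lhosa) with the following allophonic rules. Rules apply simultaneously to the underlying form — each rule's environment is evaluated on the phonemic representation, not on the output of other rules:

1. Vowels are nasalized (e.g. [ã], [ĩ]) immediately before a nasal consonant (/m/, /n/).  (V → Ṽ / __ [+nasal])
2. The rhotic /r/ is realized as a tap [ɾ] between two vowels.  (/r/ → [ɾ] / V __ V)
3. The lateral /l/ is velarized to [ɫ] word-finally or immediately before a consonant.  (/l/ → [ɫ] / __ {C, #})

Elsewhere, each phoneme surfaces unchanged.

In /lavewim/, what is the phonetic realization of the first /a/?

/a/ (between /l/ and /v/) is in the target of rule 1 but the environment (before a nasal consonant) is not met → [a].

[a]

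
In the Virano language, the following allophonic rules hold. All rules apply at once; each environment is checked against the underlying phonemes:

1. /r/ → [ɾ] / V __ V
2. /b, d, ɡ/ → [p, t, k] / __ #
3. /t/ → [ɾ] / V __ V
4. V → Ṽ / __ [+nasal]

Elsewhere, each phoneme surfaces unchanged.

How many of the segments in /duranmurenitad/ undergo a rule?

6

Segments that undergo a rule: /r/ → [ɾ] (rule 1); /a/ → [ã] (rule 4); /r/ → [ɾ] (rule 1); /e/ → [ẽ] (rule 4); /t/ → [ɾ] (rule 3); /d/ → [t] (rule 2).
All other segments surface unchanged.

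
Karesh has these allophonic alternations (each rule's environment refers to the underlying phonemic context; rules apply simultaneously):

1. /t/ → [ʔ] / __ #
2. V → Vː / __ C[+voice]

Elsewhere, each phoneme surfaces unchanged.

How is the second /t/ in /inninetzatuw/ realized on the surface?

[t]

/t/ (between /a/ and /u/) fails the environment for rule 1, so it stays [t].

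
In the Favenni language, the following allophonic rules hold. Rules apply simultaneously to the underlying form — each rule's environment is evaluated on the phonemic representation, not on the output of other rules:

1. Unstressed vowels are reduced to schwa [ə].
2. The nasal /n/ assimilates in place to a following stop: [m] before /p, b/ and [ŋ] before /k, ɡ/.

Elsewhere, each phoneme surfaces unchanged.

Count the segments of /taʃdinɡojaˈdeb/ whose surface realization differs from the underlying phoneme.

Segments that undergo a rule: /a/ → [ə] (rule 1); /i/ → [ə] (rule 1); /n/ → [ŋ] (rule 2); /o/ → [ə] (rule 1); /a/ → [ə] (rule 1).
All other segments surface unchanged.

5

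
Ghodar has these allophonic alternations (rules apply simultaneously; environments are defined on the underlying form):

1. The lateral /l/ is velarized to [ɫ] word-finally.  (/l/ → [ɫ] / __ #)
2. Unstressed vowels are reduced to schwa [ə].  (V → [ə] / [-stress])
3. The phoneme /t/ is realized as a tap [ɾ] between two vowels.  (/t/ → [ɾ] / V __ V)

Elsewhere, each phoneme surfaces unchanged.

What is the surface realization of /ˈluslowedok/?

[ˈlusləwədək]

/l/ (word-initial) fails the environment for rule 1, so it stays [l].
/u/ — between /l/ and /s/; rule 2 does not apply here → [u].
/s/ (between /u/ and /l/): no rule targets it → [s].
/l/ (between /s/ and /o/): rule 1 targets it, but not word-finally → unchanged [l].
/o/ — between /l/ and /w/, in an unstressed syllable — surfaces as [ə] (rule 2).
/w/ (between /o/ and /e/): no rule targets it → [w].
/e/ meets the environment for rule 2 (in an unstressed syllable) → [ə].
/d/ (between /e/ and /o/) is unaffected → [d].
Rule 2 applies to /o/ (between /d/ and /k/: in an unstressed syllable) → [ə].
/k/ stays [k].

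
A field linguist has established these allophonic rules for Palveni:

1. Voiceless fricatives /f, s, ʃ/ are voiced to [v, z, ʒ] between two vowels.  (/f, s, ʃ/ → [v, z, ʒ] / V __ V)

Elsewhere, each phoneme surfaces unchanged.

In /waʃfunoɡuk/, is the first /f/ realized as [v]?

/f/ (between /ʃ/ and /u/) fails the environment for rule 1, so it stays [f].
The actual realization is [f], not [v].

No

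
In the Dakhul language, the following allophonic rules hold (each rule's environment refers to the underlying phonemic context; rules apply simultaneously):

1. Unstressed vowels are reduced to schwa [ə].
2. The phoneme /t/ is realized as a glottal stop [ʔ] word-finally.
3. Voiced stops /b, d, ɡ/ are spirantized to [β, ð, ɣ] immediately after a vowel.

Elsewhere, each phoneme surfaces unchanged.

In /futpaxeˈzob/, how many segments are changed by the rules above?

Segments that undergo a rule: /u/ → [ə] (rule 1); /a/ → [ə] (rule 1); /e/ → [ə] (rule 1); /b/ → [β] (rule 3).
All other segments surface unchanged.

4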